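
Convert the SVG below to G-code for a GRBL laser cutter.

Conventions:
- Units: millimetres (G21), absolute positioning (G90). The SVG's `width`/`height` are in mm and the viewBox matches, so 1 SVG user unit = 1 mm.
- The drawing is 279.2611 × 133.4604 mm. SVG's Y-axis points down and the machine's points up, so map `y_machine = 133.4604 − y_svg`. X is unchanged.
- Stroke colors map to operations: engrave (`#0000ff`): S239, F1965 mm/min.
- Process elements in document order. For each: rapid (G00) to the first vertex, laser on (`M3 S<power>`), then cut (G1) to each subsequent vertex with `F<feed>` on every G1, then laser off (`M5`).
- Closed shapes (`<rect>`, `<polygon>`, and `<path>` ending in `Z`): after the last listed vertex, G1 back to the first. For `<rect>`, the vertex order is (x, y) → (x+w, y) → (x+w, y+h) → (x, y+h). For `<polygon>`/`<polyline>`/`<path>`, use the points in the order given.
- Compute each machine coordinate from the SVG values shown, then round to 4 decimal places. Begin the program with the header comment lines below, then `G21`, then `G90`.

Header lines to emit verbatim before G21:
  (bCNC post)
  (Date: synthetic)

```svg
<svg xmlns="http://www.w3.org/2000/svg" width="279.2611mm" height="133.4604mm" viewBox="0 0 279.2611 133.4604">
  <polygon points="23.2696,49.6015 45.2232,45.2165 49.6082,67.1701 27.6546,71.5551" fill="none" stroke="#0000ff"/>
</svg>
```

(bCNC post)
(Date: synthetic)
G21
G90
G00 X23.2696 Y83.8589
M3 S239
G1 X45.2232 Y88.2439 F1965
G1 X49.6082 Y66.2903 F1965
G1 X27.6546 Y61.9053 F1965
G1 X23.2696 Y83.8589 F1965
M5

Since the viewBox matches the mm dimensions, user units are millimetres directly. The only transform is the Y-flip y_m = 133.4604 − y_svg.

Shape 1 is a regular polygon drawn with `<polygon>`. Its stroke #0000ff means engrave at S239, F1965. After flipping Y the toolpath is (23.2696,83.8589) → (45.2232,88.2439) → (49.6082,66.2903) → (27.6546,61.9053) → (23.2696,83.8589), returning to the start.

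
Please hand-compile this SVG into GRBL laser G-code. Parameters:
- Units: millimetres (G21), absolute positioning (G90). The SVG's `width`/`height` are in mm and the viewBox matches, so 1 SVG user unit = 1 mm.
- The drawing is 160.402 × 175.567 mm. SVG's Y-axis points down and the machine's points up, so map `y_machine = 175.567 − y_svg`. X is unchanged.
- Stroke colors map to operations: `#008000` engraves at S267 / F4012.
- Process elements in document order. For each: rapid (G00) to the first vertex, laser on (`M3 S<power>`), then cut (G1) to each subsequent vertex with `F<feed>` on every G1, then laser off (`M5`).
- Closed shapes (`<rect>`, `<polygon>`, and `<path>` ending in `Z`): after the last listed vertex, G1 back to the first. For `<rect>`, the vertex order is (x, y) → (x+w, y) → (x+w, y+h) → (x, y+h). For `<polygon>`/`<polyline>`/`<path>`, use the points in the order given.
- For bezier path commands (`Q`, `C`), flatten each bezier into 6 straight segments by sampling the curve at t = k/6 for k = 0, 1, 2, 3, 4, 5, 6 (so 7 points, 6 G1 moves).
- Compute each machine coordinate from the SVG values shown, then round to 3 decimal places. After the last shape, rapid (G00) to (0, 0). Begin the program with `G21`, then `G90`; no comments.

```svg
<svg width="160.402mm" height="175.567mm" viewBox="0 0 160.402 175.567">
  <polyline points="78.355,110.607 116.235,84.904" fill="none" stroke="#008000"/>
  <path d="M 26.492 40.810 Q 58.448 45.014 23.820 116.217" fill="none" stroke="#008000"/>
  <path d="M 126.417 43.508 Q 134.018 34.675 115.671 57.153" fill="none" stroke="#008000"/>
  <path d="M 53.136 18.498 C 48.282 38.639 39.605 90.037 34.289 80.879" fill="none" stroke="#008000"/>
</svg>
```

1 u = 1 mm; y_m = 175.567 − y.

[1] `<polyline>` line segment, #008000→engrave S267 F4012: (78.355,64.960) → (116.235,90.663)

[2] `<path>` quadratic bezier, #008000→engrave S267 F4012: (26.492,134.757) → (35.294,131.495) → (40.398,124.510) → (41.802,113.803) → (39.507,99.374) → (33.513,81.223) → (23.820,59.350)

[3] `<path>` quadratic bezier, #008000→engrave S267 F4012: (126.417,132.059) → (128.230,134.134) → (128.601,134.469) → (127.531,133.064) → (125.019,129.920) → (121.066,125.037) → (115.671,118.414)

[4] `<path>` cubic bezier, #008000→engrave S267 F4012: (53.136,157.069) → (50.424,144.819) → (47.274,129.909) → (43.886,114.891) → (40.459,102.315) → (37.194,94.730) → (34.289,94.688)

G21
G90
G00 X78.355 Y64.960
M3 S267
G1 X116.235 Y90.663 F4012
M5
G00 X26.492 Y134.757
M3 S267
G1 X35.294 Y131.495 F4012
G1 X40.398 Y124.510 F4012
G1 X41.802 Y113.803 F4012
G1 X39.507 Y99.374 F4012
G1 X33.513 Y81.223 F4012
G1 X23.820 Y59.350 F4012
M5
G00 X126.417 Y132.059
M3 S267
G1 X128.230 Y134.134 F4012
G1 X128.601 Y134.469 F4012
G1 X127.531 Y133.064 F4012
G1 X125.019 Y129.920 F4012
G1 X121.066 Y125.037 F4012
G1 X115.671 Y118.414 F4012
M5
G00 X53.136 Y157.069
M3 S267
G1 X50.424 Y144.819 F4012
G1 X47.274 Y129.909 F4012
G1 X43.886 Y114.891 F4012
G1 X40.459 Y102.315 F4012
G1 X37.194 Y94.730 F4012
G1 X34.289 Y94.688 F4012
M5
G00 X0.000 Y0.000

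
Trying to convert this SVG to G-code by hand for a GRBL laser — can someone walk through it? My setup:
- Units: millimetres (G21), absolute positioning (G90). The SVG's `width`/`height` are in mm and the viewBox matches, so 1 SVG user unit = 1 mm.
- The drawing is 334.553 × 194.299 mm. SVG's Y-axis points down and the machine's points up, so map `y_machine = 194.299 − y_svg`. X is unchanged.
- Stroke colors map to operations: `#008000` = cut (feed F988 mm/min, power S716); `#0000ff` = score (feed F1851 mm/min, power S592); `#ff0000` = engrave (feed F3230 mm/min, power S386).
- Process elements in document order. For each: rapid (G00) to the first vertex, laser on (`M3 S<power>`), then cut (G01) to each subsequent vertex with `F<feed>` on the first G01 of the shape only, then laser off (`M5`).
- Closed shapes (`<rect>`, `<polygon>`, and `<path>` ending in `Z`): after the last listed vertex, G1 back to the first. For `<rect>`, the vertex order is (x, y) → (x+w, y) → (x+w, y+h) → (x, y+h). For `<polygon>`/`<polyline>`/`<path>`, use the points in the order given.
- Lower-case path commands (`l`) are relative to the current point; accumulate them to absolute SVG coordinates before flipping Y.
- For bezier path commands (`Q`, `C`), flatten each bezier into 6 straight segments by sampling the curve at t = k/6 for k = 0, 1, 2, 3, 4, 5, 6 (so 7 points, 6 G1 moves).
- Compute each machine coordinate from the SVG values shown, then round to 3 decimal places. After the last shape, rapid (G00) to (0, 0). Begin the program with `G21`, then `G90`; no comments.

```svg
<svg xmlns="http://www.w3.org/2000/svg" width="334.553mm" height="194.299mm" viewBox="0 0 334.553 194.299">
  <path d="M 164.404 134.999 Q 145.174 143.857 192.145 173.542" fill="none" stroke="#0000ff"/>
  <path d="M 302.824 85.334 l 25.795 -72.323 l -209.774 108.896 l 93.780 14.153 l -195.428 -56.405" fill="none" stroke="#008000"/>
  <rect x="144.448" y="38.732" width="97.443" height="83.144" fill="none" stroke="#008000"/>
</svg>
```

G21
G90
G00 X164.404 Y59.300
M3 S592
G01 X159.833 Y55.769 F1851
G01 X158.940 Y51.081
G01 X161.724 Y45.235
G01 X168.187 Y38.233
G01 X178.327 Y30.073
G01 X192.145 Y20.757
M5
G00 X302.824 Y108.965
M3 S716
G01 X328.619 Y181.288 F988
G01 X118.845 Y72.392
G01 X212.625 Y58.239
G01 X17.197 Y114.644
M5
G00 X144.448 Y155.567
M3 S716
G01 X241.891 Y155.567 F988
G01 X241.891 Y72.423
G01 X144.448 Y72.423
G01 X144.448 Y155.567
M5
G00 X0.000 Y0.000

viewBox `0 0 334.553 194.299` with mm width/height → 1 unit = 1 mm. Flip: y_m = 194.299 − y_svg.

**Shape 1** — `<path>` quadratic bezier, stroke `#0000ff` → score (S592, F1851). Control points (SVG): P0=(164.404,134.999), P1=(145.174,143.857), P2=(192.145,173.542); sampled at t=k/6. Machine vertices: (164.404,59.300) → (159.833,55.769) → (158.940,51.081) → (161.724,45.235) → (168.187,38.233) → (178.327,30.073) → (192.145,20.757). Open path.

**Shape 2** — `<path>` open polyline, stroke `#008000` → cut (S716, F988). Machine vertices: (302.824,108.965) → (328.619,181.288) → (118.845,72.392) → (212.625,58.239) → (17.197,114.644). Open path.

**Shape 3** — `<rect>` rectangle, stroke `#008000` → cut (S716, F988). Machine vertices: (144.448,155.567) → (241.891,155.567) → (241.891,72.423) → (144.448,72.423) → (144.448,155.567). Closed: final G1 returns to the first vertex.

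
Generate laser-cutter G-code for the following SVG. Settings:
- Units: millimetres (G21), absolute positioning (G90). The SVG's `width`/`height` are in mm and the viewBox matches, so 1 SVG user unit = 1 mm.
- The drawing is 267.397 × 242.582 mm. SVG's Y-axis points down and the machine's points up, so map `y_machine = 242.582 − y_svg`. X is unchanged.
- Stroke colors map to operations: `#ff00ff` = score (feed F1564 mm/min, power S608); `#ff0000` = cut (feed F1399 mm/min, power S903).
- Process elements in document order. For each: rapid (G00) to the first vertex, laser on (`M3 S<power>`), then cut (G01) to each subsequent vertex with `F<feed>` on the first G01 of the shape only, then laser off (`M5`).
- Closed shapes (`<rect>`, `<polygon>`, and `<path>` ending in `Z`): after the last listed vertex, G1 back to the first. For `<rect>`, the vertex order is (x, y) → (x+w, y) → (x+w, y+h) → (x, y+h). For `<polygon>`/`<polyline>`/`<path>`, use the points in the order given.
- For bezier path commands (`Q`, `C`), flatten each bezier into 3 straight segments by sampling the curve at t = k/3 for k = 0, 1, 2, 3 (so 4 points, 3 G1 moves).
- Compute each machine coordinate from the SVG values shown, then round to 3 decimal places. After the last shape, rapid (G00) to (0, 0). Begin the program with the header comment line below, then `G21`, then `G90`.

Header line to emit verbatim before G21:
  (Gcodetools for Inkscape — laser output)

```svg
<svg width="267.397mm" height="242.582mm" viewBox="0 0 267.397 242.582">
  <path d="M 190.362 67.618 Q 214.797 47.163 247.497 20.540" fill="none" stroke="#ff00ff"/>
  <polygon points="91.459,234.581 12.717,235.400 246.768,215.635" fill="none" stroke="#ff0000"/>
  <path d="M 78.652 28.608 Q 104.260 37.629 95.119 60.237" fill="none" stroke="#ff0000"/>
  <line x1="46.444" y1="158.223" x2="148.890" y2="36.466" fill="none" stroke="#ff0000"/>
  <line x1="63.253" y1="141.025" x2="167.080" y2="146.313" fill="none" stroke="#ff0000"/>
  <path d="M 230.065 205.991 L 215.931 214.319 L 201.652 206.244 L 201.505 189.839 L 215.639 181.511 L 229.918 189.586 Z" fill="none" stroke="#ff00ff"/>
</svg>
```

1 u = 1 mm; y_m = 242.582 − y.

[1] `<path>` quadratic bezier, #ff00ff→score S608 F1564: (190.362,174.964) → (207.570,189.286) → (226.615,204.979) → (247.497,222.042)

[2] `<polygon>` closed polygon, #ff0000→cut S903 F1399: (91.459,8.001) → (12.717,7.182) → (246.768,26.947) → (91.459,8.001) (closed)

[3] `<path>` quadratic bezier, #ff0000→cut S903 F1399: (78.652,213.974) → (91.863,206.450) → (97.352,195.907) → (95.119,182.345)

[4] `<line>` line segment, #ff0000→cut S903 F1399: (46.444,84.359) → (148.890,206.116)

[5] `<line>` line segment, #ff0000→cut S903 F1399: (63.253,101.557) → (167.080,96.269)

[6] `<path>` regular polygon, #ff00ff→score S608 F1564: (230.065,36.591) → (215.931,28.263) → (201.652,36.338) → (201.505,52.743) → (215.639,61.071) → (229.918,52.996) → (230.065,36.591) (closed)

(Gcodetools for Inkscape — laser output)
G21
G90
G00 X190.362 Y174.964
M3 S608
G01 X207.570 Y189.286 F1564
G01 X226.615 Y204.979
G01 X247.497 Y222.042
M5
G00 X91.459 Y8.001
M3 S903
G01 X12.717 Y7.182 F1399
G01 X246.768 Y26.947
G01 X91.459 Y8.001
M5
G00 X78.652 Y213.974
M3 S903
G01 X91.863 Y206.450 F1399
G01 X97.352 Y195.907
G01 X95.119 Y182.345
M5
G00 X46.444 Y84.359
M3 S903
G01 X148.890 Y206.116 F1399
M5
G00 X63.253 Y101.557
M3 S903
G01 X167.080 Y96.269 F1399
M5
G00 X230.065 Y36.591
M3 S608
G01 X215.931 Y28.263 F1564
G01 X201.652 Y36.338
G01 X201.505 Y52.743
G01 X215.639 Y61.071
G01 X229.918 Y52.996
G01 X230.065 Y36.591
M5
G00 X0.000 Y0.000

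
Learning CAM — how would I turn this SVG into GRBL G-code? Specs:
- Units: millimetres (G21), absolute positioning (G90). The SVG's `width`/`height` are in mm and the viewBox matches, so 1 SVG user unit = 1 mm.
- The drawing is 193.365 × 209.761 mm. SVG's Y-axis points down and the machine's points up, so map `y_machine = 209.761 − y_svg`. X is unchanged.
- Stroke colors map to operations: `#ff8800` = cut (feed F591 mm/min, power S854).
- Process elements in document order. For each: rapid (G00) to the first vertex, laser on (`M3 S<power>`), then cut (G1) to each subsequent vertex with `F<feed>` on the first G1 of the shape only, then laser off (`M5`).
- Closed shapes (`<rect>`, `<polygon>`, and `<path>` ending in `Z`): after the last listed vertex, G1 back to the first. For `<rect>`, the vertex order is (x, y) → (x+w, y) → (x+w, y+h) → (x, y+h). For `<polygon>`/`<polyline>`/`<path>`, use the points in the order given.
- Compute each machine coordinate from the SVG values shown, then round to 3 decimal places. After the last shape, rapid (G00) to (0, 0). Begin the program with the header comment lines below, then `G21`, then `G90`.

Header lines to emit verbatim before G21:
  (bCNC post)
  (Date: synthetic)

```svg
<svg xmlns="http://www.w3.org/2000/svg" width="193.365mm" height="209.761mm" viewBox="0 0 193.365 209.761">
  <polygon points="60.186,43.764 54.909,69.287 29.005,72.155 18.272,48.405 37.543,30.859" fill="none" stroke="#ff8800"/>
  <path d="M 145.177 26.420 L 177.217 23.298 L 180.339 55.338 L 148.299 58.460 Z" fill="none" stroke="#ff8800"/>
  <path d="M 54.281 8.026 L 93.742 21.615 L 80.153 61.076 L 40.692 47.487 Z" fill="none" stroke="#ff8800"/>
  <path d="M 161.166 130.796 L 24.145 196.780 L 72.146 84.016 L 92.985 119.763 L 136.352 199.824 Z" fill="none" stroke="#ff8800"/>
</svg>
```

Since the viewBox matches the mm dimensions, user units are millimetres directly. The only transform is the Y-flip y_m = 209.761 − y_svg.

Shape 1 is a regular polygon drawn with `<polygon>`. Its stroke #ff8800 means cut at S854, F591. After flipping Y the toolpath is (60.186,165.997) → (54.909,140.474) → (29.005,137.606) → (18.272,161.356) → (37.543,178.902) → (60.186,165.997), returning to the start.

Shape 2 is a regular polygon drawn with `<path>`. Its stroke #ff8800 means cut at S854, F591. After flipping Y the toolpath is (145.177,183.341) → (177.217,186.463) → (180.339,154.423) → (148.299,151.301) → (145.177,183.341), returning to the start.

Shape 3 is a regular polygon drawn with `<path>`. Its stroke #ff8800 means cut at S854, F591. After flipping Y the toolpath is (54.281,201.735) → (93.742,188.146) → (80.153,148.685) → (40.692,162.274) → (54.281,201.735), returning to the start.

Shape 4 is a closed polygon drawn with `<path>`. Its stroke #ff8800 means cut at S854, F591. After flipping Y the toolpath is (161.166,78.965) → (24.145,12.981) → (72.146,125.745) → (92.985,89.998) → (136.352,9.937) → (161.166,78.965), returning to the start.

(bCNC post)
(Date: synthetic)
G21
G90
G00 X60.186 Y165.997
M3 S854
G1 X54.909 Y140.474 F591
G1 X29.005 Y137.606
G1 X18.272 Y161.356
G1 X37.543 Y178.902
G1 X60.186 Y165.997
M5
G00 X145.177 Y183.341
M3 S854
G1 X177.217 Y186.463 F591
G1 X180.339 Y154.423
G1 X148.299 Y151.301
G1 X145.177 Y183.341
M5
G00 X54.281 Y201.735
M3 S854
G1 X93.742 Y188.146 F591
G1 X80.153 Y148.685
G1 X40.692 Y162.274
G1 X54.281 Y201.735
M5
G00 X161.166 Y78.965
M3 S854
G1 X24.145 Y12.981 F591
G1 X72.146 Y125.745
G1 X92.985 Y89.998
G1 X136.352 Y9.937
G1 X161.166 Y78.965
M5
G00 X0.000 Y0.000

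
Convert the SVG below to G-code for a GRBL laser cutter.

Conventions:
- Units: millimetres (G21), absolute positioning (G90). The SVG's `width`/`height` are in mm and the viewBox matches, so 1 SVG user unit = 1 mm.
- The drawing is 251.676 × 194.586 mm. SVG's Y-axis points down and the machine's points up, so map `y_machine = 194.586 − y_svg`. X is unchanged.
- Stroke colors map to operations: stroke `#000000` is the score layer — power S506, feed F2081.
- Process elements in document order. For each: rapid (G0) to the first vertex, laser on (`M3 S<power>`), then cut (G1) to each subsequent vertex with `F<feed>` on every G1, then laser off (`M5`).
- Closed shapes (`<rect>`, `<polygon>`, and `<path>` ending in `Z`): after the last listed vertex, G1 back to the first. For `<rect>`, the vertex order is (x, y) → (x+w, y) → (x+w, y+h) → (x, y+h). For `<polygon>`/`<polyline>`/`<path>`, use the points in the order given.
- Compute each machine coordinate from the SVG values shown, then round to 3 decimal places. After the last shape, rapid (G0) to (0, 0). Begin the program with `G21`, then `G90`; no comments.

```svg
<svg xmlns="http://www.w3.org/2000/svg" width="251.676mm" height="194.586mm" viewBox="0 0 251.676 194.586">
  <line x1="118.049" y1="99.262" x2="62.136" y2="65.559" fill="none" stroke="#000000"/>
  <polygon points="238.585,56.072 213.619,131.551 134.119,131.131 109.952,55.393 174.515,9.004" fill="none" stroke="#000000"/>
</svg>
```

G21
G90
G0 X118.049 Y95.324
M3 S506
G1 X62.136 Y129.027 F2081
M5
G0 X238.585 Y138.514
M3 S506
G1 X213.619 Y63.035 F2081
G1 X134.119 Y63.455 F2081
G1 X109.952 Y139.193 F2081
G1 X174.515 Y185.582 F2081
G1 X238.585 Y138.514 F2081
M5
G0 X0.000 Y0.000

viewBox `0 0 251.676 194.586` with mm width/height → 1 unit = 1 mm. Flip: y_m = 194.586 − y_svg.

**Shape 1** — `<line>` line segment, stroke `#000000` → score (S506, F2081). Machine vertices: (118.049,95.324) → (62.136,129.027). Open path.

**Shape 2** — `<polygon>` regular polygon, stroke `#000000` → score (S506, F2081). Machine vertices: (238.585,138.514) → (213.619,63.035) → (134.119,63.455) → (109.952,139.193) → (174.515,185.582) → (238.585,138.514). Closed: final G1 returns to the first vertex.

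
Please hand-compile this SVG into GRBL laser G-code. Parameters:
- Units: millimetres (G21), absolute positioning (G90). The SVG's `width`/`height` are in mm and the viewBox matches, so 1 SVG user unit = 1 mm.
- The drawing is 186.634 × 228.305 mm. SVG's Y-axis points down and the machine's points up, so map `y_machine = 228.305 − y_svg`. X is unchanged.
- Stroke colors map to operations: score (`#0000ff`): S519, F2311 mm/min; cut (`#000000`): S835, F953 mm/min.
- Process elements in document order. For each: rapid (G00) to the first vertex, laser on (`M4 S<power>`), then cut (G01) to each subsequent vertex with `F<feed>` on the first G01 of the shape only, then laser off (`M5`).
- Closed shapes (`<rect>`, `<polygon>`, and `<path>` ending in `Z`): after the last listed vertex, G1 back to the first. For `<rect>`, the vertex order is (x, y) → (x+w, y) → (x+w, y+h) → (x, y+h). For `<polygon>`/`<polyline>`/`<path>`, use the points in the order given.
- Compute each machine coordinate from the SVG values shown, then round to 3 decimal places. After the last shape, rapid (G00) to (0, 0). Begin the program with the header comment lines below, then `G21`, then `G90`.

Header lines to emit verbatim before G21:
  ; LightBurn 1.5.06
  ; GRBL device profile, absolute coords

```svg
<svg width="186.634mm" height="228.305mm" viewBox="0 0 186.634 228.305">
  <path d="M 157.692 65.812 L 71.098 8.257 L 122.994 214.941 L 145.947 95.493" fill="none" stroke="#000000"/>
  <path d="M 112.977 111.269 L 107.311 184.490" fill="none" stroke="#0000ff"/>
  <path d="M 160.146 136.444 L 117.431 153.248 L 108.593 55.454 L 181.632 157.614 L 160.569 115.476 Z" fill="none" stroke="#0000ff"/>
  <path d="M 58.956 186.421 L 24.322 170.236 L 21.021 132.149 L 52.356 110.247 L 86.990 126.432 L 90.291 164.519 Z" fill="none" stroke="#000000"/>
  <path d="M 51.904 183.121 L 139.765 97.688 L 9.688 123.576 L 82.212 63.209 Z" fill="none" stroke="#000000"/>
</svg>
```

; LightBurn 1.5.06
; GRBL device profile, absolute coords
G21
G90
G00 X157.692 Y162.493
M4 S835
G01 X71.098 Y220.048 F953
G01 X122.994 Y13.364
G01 X145.947 Y132.812
M5
G00 X112.977 Y117.036
M4 S519
G01 X107.311 Y43.815 F2311
M5
G00 X160.146 Y91.861
M4 S519
G01 X117.431 Y75.057 F2311
G01 X108.593 Y172.851
G01 X181.632 Y70.691
G01 X160.569 Y112.829
G01 X160.146 Y91.861
M5
G00 X58.956 Y41.884
M4 S835
G01 X24.322 Y58.069 F953
G01 X21.021 Y96.156
G01 X52.356 Y118.058
G01 X86.990 Y101.873
G01 X90.291 Y63.786
G01 X58.956 Y41.884
M5
G00 X51.904 Y45.184
M4 S835
G01 X139.765 Y130.617 F953
G01 X9.688 Y104.729
G01 X82.212 Y165.096
G01 X51.904 Y45.184
M5
G00 X0.000 Y0.000

viewBox `0 0 186.634 228.305` with mm width/height → 1 unit = 1 mm. Flip: y_m = 228.305 − y_svg.

**Shape 1** — `<path>` open polyline, stroke `#000000` → cut (S835, F953). Machine vertices: (157.692,162.493) → (71.098,220.048) → (122.994,13.364) → (145.947,132.812). Open path.

**Shape 2** — `<path>` line segment, stroke `#0000ff` → score (S519, F2311). Machine vertices: (112.977,117.036) → (107.311,43.815). Open path.

**Shape 3** — `<path>` closed polygon, stroke `#0000ff` → score (S519, F2311). Machine vertices: (160.146,91.861) → (117.431,75.057) → (108.593,172.851) → (181.632,70.691) → (160.569,112.829) → (160.146,91.861). Closed: final G1 returns to the first vertex.

**Shape 4** — `<path>` regular polygon, stroke `#000000` → cut (S835, F953). Machine vertices: (58.956,41.884) → (24.322,58.069) → (21.021,96.156) → (52.356,118.058) → (86.990,101.873) → (90.291,63.786) → (58.956,41.884). Closed: final G1 returns to the first vertex.

**Shape 5** — `<path>` closed polygon, stroke `#000000` → cut (S835, F953). Machine vertices: (51.904,45.184) → (139.765,130.617) → (9.688,104.729) → (82.212,165.096) → (51.904,45.184). Closed: final G1 returns to the first vertex.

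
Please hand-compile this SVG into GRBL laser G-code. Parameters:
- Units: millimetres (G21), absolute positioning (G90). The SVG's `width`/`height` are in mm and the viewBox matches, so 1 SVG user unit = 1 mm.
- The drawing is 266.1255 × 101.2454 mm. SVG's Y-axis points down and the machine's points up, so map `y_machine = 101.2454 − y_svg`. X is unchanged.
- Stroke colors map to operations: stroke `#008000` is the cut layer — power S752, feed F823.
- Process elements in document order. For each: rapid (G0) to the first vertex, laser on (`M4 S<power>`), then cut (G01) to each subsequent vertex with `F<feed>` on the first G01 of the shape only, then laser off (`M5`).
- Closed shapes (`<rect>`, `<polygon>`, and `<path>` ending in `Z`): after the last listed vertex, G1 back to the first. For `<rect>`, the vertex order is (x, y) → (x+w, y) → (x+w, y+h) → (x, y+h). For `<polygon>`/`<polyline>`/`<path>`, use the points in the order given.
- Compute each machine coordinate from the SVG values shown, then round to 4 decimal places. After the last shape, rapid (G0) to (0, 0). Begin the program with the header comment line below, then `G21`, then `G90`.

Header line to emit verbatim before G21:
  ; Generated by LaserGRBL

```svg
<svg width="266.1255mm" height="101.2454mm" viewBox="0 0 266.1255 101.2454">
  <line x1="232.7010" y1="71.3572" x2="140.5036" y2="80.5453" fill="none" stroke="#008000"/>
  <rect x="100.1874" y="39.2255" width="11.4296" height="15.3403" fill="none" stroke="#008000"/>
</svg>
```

; Generated by LaserGRBL
G21
G90
G0 X232.7010 Y29.8882
M4 S752
G01 X140.5036 Y20.7001 F823
M5
G0 X100.1874 Y62.0199
M4 S752
G01 X111.6170 Y62.0199 F823
G01 X111.6170 Y46.6796
G01 X100.1874 Y46.6796
G01 X100.1874 Y62.0199
M5
G0 X0.0000 Y0.0000

viewBox `0 0 266.1255 101.2454` with mm width/height → 1 unit = 1 mm. Flip: y_m = 101.2454 − y_svg.

**Shape 1** — `<line>` line segment, stroke `#008000` → cut (S752, F823). Machine vertices: (232.7010,29.8882) → (140.5036,20.7001). Open path.

**Shape 2** — `<rect>` rectangle, stroke `#008000` → cut (S752, F823). Machine vertices: (100.1874,62.0199) → (111.6170,62.0199) → (111.6170,46.6796) → (100.1874,46.6796) → (100.1874,62.0199). Closed: final G1 returns to the first vertex.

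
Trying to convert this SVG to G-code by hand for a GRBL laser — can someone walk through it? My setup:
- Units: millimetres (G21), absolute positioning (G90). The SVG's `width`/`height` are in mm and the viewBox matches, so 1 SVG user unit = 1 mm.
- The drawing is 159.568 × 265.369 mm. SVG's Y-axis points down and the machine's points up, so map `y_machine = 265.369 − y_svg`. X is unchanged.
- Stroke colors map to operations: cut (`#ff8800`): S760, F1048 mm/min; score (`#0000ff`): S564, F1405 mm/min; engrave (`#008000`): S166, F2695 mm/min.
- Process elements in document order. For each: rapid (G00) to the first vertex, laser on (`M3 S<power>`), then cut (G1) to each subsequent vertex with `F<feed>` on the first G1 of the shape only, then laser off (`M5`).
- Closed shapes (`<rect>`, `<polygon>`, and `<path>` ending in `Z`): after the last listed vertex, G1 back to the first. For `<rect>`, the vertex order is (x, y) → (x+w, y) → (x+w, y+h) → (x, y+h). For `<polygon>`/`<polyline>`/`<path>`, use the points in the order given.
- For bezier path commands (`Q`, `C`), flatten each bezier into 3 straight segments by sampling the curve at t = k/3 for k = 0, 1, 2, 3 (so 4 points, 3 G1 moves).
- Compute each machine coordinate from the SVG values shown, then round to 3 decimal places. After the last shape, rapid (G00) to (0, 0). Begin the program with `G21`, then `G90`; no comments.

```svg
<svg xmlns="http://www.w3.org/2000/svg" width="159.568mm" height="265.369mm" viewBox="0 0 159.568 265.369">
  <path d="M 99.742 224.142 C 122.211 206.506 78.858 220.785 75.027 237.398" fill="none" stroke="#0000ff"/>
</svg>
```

G21
G90
G00 X99.742 Y41.227
M3 S564
G1 X104.172 Y49.320 F1405
G1 X88.130 Y42.710
G1 X75.027 Y27.971
M5
G00 X0.000 Y0.000

viewBox `0 0 159.568 265.369` with mm width/height → 1 unit = 1 mm. Flip: y_m = 265.369 − y_svg.

**Shape 1** — `<path>` cubic bezier, stroke `#0000ff` → score (S564, F1405). Control points (SVG): P0=(99.742,224.142), P1=(122.211,206.506), P2=(78.858,220.785), P3=(75.027,237.398); sampled at t=k/3. Machine vertices: (99.742,41.227) → (104.172,49.320) → (88.130,42.710) → (75.027,27.971). Open path.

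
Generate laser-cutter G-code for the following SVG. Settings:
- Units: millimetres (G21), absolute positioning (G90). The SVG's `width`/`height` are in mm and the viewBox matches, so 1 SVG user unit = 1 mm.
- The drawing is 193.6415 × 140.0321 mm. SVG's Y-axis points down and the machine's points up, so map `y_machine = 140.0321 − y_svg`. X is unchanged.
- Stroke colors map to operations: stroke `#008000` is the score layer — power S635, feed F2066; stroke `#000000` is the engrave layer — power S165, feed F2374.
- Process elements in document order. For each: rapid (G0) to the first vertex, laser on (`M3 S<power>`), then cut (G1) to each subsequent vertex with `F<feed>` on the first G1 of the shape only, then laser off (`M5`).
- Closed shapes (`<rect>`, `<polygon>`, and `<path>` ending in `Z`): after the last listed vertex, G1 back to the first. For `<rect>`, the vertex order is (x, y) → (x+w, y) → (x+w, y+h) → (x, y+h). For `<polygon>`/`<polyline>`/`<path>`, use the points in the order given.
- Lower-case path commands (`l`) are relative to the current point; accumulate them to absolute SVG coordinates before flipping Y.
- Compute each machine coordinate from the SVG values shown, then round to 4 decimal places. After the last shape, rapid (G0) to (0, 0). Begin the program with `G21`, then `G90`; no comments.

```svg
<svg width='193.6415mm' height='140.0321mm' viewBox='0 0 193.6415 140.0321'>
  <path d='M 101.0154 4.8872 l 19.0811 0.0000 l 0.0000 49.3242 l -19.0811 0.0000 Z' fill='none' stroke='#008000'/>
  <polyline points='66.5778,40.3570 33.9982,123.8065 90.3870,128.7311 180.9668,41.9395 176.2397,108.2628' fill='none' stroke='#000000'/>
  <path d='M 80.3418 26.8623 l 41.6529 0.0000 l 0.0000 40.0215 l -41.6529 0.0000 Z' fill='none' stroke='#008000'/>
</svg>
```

viewBox `0 0 193.6415 140.0321` with mm width/height → 1 unit = 1 mm. Flip: y_m = 140.0321 − y_svg.

**Shape 1** — `<path>` rectangle, stroke `#008000` → score (S635, F2066). Machine vertices: (101.0154,135.1449) → (120.0965,135.1449) → (120.0965,85.8207) → (101.0154,85.8207) → (101.0154,135.1449). Closed: final G1 returns to the first vertex.

**Shape 2** — `<polyline>` open polyline, stroke `#000000` → engrave (S165, F2374). Machine vertices: (66.5778,99.6751) → (33.9982,16.2256) → (90.3870,11.3010) → (180.9668,98.0926) → (176.2397,31.7693). Open path.

**Shape 3** — `<path>` rectangle, stroke `#008000` → score (S635, F2066). Machine vertices: (80.3418,113.1698) → (121.9947,113.1698) → (121.9947,73.1483) → (80.3418,73.1483) → (80.3418,113.1698). Closed: final G1 returns to the first vertex.

G21
G90
G0 X101.0154 Y135.1449
M3 S635
G1 X120.0965 Y135.1449 F2066
G1 X120.0965 Y85.8207
G1 X101.0154 Y85.8207
G1 X101.0154 Y135.1449
M5
G0 X66.5778 Y99.6751
M3 S165
G1 X33.9982 Y16.2256 F2374
G1 X90.3870 Y11.3010
G1 X180.9668 Y98.0926
G1 X176.2397 Y31.7693
M5
G0 X80.3418 Y113.1698
M3 S635
G1 X121.9947 Y113.1698 F2066
G1 X121.9947 Y73.1483
G1 X80.3418 Y73.1483
G1 X80.3418 Y113.1698
M5
G0 X0.0000 Y0.0000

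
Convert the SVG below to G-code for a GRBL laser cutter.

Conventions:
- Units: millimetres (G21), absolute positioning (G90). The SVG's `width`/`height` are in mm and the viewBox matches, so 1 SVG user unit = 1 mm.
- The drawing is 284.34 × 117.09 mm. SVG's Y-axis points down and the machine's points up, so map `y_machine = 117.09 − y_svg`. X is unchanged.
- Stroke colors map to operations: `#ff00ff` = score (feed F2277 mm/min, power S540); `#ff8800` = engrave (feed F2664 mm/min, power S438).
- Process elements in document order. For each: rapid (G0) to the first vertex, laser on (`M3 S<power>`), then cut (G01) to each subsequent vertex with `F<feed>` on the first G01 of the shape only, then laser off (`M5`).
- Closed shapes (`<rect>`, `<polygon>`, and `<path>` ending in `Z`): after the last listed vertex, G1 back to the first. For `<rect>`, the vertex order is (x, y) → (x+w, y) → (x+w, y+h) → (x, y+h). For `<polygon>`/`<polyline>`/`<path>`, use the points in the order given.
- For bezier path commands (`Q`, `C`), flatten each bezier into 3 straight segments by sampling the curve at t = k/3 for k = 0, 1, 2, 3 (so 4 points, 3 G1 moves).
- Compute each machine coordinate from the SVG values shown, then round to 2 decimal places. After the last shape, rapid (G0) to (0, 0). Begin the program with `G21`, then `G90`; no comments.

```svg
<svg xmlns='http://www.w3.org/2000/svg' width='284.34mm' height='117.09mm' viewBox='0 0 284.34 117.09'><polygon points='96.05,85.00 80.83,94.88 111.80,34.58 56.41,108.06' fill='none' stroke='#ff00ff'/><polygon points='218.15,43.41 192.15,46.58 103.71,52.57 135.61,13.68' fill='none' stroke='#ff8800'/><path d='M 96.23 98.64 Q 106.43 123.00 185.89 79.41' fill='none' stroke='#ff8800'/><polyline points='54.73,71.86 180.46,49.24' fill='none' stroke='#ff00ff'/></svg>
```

viewBox `0 0 284.34 117.09` with mm width/height → 1 unit = 1 mm. Flip: y_m = 117.09 − y_svg.

**Shape 1** — `<polygon>` closed polygon, stroke `#ff00ff` → score (S540, F2277). Machine vertices: (96.05,32.09) → (80.83,22.21) → (111.80,82.51) → (56.41,9.03) → (96.05,32.09). Closed: final G1 returns to the first vertex.

**Shape 2** — `<polygon>` closed polygon, stroke `#ff8800` → engrave (S438, F2664). Machine vertices: (218.15,73.68) → (192.15,70.51) → (103.71,64.52) → (135.61,103.41) → (218.15,73.68). Closed: final G1 returns to the first vertex.

**Shape 3** — `<path>` quadratic bezier, stroke `#ff8800` → engrave (S438, F2664). Control points (SVG): P0=(96.23,98.64), P1=(106.43,123.00), P2=(185.89,79.41); sampled at t=k/3. Machine vertices: (96.23,18.45) → (110.73,9.76) → (140.61,16.17) → (185.89,37.68). Open path.

**Shape 4** — `<polyline>` line segment, stroke `#ff00ff` → score (S540, F2277). Machine vertices: (54.73,45.23) → (180.46,67.85). Open path.

G21
G90
G0 X96.05 Y32.09
M3 S540
G01 X80.83 Y22.21 F2277
G01 X111.80 Y82.51
G01 X56.41 Y9.03
G01 X96.05 Y32.09
M5
G0 X218.15 Y73.68
M3 S438
G01 X192.15 Y70.51 F2664
G01 X103.71 Y64.52
G01 X135.61 Y103.41
G01 X218.15 Y73.68
M5
G0 X96.23 Y18.45
M3 S438
G01 X110.73 Y9.76 F2664
G01 X140.61 Y16.17
G01 X185.89 Y37.68
M5
G0 X54.73 Y45.23
M3 S540
G01 X180.46 Y67.85 F2277
M5
G0 X0.00 Y0.00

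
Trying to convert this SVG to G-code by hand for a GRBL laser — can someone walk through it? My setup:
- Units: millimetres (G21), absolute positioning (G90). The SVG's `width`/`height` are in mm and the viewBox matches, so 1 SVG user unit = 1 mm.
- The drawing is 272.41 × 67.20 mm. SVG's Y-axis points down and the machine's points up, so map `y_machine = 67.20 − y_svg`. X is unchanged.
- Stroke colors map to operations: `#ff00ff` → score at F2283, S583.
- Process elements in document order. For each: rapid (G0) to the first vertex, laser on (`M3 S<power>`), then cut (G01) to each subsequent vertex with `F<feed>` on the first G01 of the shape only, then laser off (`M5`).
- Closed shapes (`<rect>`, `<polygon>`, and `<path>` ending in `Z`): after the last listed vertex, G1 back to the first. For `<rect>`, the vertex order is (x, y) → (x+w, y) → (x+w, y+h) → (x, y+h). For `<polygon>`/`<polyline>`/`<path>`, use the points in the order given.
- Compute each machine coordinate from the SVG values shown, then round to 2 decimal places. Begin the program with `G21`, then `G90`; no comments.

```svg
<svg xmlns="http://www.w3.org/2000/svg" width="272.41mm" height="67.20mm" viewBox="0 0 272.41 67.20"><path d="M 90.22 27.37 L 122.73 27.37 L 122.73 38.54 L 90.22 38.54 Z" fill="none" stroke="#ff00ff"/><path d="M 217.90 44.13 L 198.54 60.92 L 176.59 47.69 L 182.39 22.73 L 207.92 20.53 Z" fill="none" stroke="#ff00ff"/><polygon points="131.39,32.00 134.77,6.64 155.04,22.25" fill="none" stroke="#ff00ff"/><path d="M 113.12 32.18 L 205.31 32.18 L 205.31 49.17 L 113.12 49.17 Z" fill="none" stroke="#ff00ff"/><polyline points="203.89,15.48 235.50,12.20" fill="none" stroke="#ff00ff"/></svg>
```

G21
G90
G0 X90.22 Y39.83
M3 S583
G01 X122.73 Y39.83 F2283
G01 X122.73 Y28.66
G01 X90.22 Y28.66
G01 X90.22 Y39.83
M5
G0 X217.90 Y23.07
M3 S583
G01 X198.54 Y6.28 F2283
G01 X176.59 Y19.51
G01 X182.39 Y44.47
G01 X207.92 Y46.67
G01 X217.90 Y23.07
M5
G0 X131.39 Y35.20
M3 S583
G01 X134.77 Y60.56 F2283
G01 X155.04 Y44.95
G01 X131.39 Y35.20
M5
G0 X113.12 Y35.02
M3 S583
G01 X205.31 Y35.02 F2283
G01 X205.31 Y18.03
G01 X113.12 Y18.03
G01 X113.12 Y35.02
M5
G0 X203.89 Y51.72
M3 S583
G01 X235.50 Y55.00 F2283
M5

viewBox `0 0 272.41 67.20` with mm width/height → 1 unit = 1 mm. Flip: y_m = 67.20 − y_svg.

**Shape 1** — `<path>` rectangle, stroke `#ff00ff` → score (S583, F2283). Machine vertices: (90.22,39.83) → (122.73,39.83) → (122.73,28.66) → (90.22,28.66) → (90.22,39.83). Closed: final G1 returns to the first vertex.

**Shape 2** — `<path>` regular polygon, stroke `#ff00ff` → score (S583, F2283). Machine vertices: (217.90,23.07) → (198.54,6.28) → (176.59,19.51) → (182.39,44.47) → (207.92,46.67) → (217.90,23.07). Closed: final G1 returns to the first vertex.

**Shape 3** — `<polygon>` regular polygon, stroke `#ff00ff` → score (S583, F2283). Machine vertices: (131.39,35.20) → (134.77,60.56) → (155.04,44.95) → (131.39,35.20). Closed: final G1 returns to the first vertex.

**Shape 4** — `<path>` rectangle, stroke `#ff00ff` → score (S583, F2283). Machine vertices: (113.12,35.02) → (205.31,35.02) → (205.31,18.03) → (113.12,18.03) → (113.12,35.02). Closed: final G1 returns to the first vertex.

**Shape 5** — `<polyline>` line segment, stroke `#ff00ff` → score (S583, F2283). Machine vertices: (203.89,51.72) → (235.50,55.00). Open path.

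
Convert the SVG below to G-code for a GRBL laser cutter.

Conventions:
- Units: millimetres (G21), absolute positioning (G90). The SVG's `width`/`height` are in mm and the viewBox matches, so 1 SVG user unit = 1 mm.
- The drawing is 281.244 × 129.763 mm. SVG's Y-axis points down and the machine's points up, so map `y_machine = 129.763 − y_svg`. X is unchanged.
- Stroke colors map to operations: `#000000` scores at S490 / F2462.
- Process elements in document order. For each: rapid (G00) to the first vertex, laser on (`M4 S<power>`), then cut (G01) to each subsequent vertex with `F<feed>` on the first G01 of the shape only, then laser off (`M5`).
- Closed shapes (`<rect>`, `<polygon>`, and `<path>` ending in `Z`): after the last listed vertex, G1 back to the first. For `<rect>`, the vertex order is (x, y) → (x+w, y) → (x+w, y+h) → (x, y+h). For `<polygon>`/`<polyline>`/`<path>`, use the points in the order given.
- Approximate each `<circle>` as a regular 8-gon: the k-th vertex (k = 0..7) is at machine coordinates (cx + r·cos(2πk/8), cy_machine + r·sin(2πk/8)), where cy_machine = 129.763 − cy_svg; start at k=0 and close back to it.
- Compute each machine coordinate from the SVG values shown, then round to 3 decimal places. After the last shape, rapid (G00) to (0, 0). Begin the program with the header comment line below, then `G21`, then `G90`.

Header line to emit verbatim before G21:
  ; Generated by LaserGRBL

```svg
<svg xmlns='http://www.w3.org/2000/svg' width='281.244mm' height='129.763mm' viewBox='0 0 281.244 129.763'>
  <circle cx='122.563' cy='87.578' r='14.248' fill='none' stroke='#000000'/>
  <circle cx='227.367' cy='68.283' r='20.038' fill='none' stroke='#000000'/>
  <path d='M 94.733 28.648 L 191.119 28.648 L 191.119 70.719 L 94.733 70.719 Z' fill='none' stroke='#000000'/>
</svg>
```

; Generated by LaserGRBL
G21
G90
G00 X136.811 Y42.185
M4 S490
G01 X132.638 Y52.260 F2462
G01 X122.563 Y56.433
G01 X112.488 Y52.260
G01 X108.315 Y42.185
G01 X112.488 Y32.110
G01 X122.563 Y27.937
G01 X132.638 Y32.110
G01 X136.811 Y42.185
M5
G00 X247.405 Y61.480
M4 S490
G01 X241.536 Y75.649 F2462
G01 X227.367 Y81.518
G01 X213.198 Y75.649
G01 X207.329 Y61.480
G01 X213.198 Y47.311
G01 X227.367 Y41.442
G01 X241.536 Y47.311
G01 X247.405 Y61.480
M5
G00 X94.733 Y101.115
M4 S490
G01 X191.119 Y101.115 F2462
G01 X191.119 Y59.044
G01 X94.733 Y59.044
G01 X94.733 Y101.115
M5
G00 X0.000 Y0.000

viewBox `0 0 281.244 129.763` with mm width/height → 1 unit = 1 mm. Flip: y_m = 129.763 − y_svg.

**Shape 1** — `<circle>` circle, stroke `#000000` → score (S490, F2462). Machine vertices: (136.811,42.185) → (132.638,52.260) → (122.563,56.433) → (112.488,52.260) → (108.315,42.185) → (112.488,32.110) → (122.563,27.937) → (132.638,32.110) → (136.811,42.185). Closed: final G1 returns to the first vertex.

**Shape 2** — `<circle>` circle, stroke `#000000` → score (S490, F2462). Machine vertices: (247.405,61.480) → (241.536,75.649) → (227.367,81.518) → (213.198,75.649) → (207.329,61.480) → (213.198,47.311) → (227.367,41.442) → (241.536,47.311) → (247.405,61.480). Closed: final G1 returns to the first vertex.

**Shape 3** — `<path>` rectangle, stroke `#000000` → score (S490, F2462). Machine vertices: (94.733,101.115) → (191.119,101.115) → (191.119,59.044) → (94.733,59.044) → (94.733,101.115). Closed: final G1 returns to the first vertex.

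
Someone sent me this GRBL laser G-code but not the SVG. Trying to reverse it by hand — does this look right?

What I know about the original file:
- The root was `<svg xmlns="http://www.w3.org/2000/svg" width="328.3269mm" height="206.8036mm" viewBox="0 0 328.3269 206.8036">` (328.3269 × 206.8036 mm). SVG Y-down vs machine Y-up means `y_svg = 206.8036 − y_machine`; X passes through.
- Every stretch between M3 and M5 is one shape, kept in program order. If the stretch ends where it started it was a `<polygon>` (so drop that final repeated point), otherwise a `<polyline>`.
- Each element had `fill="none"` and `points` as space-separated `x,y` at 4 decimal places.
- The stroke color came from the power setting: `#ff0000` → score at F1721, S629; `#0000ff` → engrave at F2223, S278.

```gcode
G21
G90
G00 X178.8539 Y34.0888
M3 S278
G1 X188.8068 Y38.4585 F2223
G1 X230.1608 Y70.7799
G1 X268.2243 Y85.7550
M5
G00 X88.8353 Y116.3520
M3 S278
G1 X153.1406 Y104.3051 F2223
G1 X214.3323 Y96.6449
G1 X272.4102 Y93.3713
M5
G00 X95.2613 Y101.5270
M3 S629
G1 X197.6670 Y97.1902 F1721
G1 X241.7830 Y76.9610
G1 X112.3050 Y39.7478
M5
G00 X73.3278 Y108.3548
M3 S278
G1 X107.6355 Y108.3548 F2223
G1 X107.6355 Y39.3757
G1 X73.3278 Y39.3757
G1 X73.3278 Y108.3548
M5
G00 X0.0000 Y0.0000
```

<svg xmlns="http://www.w3.org/2000/svg" width="328.3269mm" height="206.8036mm" viewBox="0 0 328.3269 206.8036">
  <polyline points="178.8539,172.7148 188.8068,168.3451 230.1608,136.0237 268.2243,121.0486" fill="none" stroke="#0000ff"/>
  <polyline points="88.8353,90.4516 153.1406,102.4985 214.3323,110.1587 272.4102,113.4323" fill="none" stroke="#0000ff"/>
  <polyline points="95.2613,105.2766 197.6670,109.6134 241.7830,129.8426 112.3050,167.0558" fill="none" stroke="#ff0000"/>
  <polygon points="73.3278,98.4488 107.6355,98.4488 107.6355,167.4279 73.3278,167.4279" fill="none" stroke="#0000ff"/>
</svg>

Machine Y-up, SVG Y-down with viewBox height 206.8036, so y_svg = 206.8036 − y_machine; X carries over.

Run 1: S278 ⇒ engrave layer `#0000ff`. The run is open, so emit a `<polyline>` with points (Y-flipped): 178.8539,172.7148 188.8068,168.3451 230.1608,136.0237 268.2243,121.0486.

Run 2: power S278 maps to stroke `#0000ff` (engrave). The run is open, so emit a `<polyline>` with points (Y-flipped): 88.8353,90.4516 153.1406,102.4985 214.3323,110.1587 272.4102,113.4323.

Run 3: power S629 maps to stroke `#ff0000` (score). The run is open, so emit a `<polyline>` with points (Y-flipped): 95.2613,105.2766 197.6670,109.6134 241.7830,129.8426 112.3050,167.0558.

Run 4: the run's S278 means `#0000ff` (engrave). The run returns to its start, so emit a `<polygon>` with points (Y-flipped): 73.3278,98.4488 107.6355,98.4488 107.6355,167.4279 73.3278,167.4279.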